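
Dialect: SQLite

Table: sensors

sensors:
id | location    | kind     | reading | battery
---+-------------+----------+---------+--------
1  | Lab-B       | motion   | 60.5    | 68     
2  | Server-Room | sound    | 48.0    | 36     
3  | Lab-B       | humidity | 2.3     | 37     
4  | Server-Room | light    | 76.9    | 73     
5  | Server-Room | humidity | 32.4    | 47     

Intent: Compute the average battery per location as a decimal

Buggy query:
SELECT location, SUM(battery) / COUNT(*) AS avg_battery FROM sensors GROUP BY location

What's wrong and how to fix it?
Bug: SUM(battery) and COUNT(*) are both integers; the division truncates the fractional part

Fix: Multiply by 1.0 (or CAST to REAL) to force floating-point division

Corrected query:
SELECT location, SUM(battery) * 1.0 / COUNT(*) AS avg_battery FROM sensors GROUP BY location

Result:
location    | avg_battery
------------+------------
Lab-B       | 52.5       
Server-Room | 52         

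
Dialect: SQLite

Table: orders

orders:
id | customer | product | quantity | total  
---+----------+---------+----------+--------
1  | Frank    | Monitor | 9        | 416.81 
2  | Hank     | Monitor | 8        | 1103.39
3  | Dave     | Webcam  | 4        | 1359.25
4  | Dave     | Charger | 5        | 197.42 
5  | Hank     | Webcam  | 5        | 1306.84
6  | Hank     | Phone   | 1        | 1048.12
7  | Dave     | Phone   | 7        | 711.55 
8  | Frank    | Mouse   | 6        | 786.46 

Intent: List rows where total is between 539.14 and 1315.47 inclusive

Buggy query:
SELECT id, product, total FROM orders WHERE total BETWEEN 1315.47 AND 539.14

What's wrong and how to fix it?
Bug: BETWEEN expects the lower bound first; with 1315.47 AND 539.14 the range is empty

Fix: Swap the bounds so the smaller value comes first

Corrected query:
SELECT id, product, total FROM orders WHERE total BETWEEN 539.14 AND 1315.47

Result:
id | product | total  
---+---------+--------
2  | Monitor | 1103.39
5  | Webcam  | 1306.84
6  | Phone   | 1048.12
7  | Phone   | 711.55 
8  | Mouse   | 786.46 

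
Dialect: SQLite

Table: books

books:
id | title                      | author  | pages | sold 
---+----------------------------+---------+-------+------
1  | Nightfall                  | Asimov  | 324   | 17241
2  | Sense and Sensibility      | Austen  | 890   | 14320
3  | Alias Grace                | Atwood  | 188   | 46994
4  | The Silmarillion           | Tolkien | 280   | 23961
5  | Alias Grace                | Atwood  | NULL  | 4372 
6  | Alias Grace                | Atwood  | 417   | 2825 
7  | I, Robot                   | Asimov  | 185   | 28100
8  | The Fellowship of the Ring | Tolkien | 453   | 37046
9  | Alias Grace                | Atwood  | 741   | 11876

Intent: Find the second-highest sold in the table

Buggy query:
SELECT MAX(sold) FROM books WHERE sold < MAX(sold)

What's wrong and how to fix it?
Bug: The inner MAX is an aggregate inside WHERE, which is not allowed

Fix: Put the inner MAX in a scalar subquery

Corrected query:
SELECT MAX(sold) FROM books WHERE sold < (SELECT MAX(sold) FROM books)

Result:
MAX(sold)
---------
37046    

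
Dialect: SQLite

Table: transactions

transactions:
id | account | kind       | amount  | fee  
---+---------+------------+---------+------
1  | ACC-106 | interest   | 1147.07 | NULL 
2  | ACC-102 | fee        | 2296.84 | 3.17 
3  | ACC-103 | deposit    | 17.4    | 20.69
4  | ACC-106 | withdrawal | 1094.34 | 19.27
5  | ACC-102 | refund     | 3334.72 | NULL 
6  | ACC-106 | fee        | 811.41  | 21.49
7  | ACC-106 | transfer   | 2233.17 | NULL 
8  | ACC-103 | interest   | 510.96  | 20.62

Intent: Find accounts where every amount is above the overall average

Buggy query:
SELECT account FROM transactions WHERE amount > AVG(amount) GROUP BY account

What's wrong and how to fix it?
Bug: AVG() is an aggregate; it can't sit directly in WHERE

Fix: Compute the overall average in a scalar subquery and compare each group's MIN against it in HAVING

Corrected query:
SELECT account FROM transactions GROUP BY account HAVING MIN(amount) > (SELECT AVG(amount) FROM transactions)

Result:
account
-------
ACC-102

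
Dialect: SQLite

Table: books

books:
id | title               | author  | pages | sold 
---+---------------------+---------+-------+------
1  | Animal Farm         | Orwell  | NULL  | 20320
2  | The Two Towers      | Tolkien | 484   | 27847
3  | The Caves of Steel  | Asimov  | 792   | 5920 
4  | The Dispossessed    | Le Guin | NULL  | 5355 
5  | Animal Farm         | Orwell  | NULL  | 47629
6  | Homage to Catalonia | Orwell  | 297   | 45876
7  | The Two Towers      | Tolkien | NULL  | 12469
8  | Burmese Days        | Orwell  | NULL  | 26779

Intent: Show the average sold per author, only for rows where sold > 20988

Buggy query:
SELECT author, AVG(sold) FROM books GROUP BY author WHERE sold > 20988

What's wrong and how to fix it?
Bug: WHERE cannot follow GROUP BY

Fix: Move the WHERE clause before GROUP BY

Corrected query:
SELECT author, AVG(sold) FROM books WHERE sold > 20988 GROUP BY author

Result:
author  | AVG(sold)   
--------+-------------
Orwell  | 40094.666667
Tolkien | 27847       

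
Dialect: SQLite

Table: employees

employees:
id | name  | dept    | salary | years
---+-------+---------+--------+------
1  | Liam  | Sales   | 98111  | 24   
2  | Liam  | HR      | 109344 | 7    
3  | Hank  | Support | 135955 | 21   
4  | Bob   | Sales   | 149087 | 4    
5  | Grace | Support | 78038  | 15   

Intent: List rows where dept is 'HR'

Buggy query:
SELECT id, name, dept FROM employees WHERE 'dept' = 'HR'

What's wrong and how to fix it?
Bug: 'dept' in single quotes is a string literal, not the column; the comparison is literal-vs-literal and never true

Fix: Reference the column as dept without single quotes

Corrected query:
SELECT id, name, dept FROM employees WHERE dept = 'HR'

Result:
id | name | dept
---+------+-----
2  | Liam | HR  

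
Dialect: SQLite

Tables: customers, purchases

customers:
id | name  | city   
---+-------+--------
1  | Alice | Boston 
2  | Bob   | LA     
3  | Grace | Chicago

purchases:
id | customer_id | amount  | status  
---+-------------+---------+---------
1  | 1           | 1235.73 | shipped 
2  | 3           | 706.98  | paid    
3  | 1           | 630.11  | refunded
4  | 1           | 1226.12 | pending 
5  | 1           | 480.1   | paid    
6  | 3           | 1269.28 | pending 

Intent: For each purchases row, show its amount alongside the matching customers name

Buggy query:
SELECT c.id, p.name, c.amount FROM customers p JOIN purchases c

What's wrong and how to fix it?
Bug: JOIN with no ON clause produces a cartesian product; every purchases row pairs with every customers row

Fix: Specify the join condition linking the foreign key to the parent id

Corrected query:
SELECT c.id, p.name, c.amount FROM customers p JOIN purchases c ON c.customer_id = p.id

Result:
id | name  | amount 
---+-------+--------
1  | Alice | 1235.73
2  | Grace | 706.98 
3  | Alice | 630.11 
4  | Alice | 1226.12
5  | Alice | 480.1  
6  | Grace | 1269.28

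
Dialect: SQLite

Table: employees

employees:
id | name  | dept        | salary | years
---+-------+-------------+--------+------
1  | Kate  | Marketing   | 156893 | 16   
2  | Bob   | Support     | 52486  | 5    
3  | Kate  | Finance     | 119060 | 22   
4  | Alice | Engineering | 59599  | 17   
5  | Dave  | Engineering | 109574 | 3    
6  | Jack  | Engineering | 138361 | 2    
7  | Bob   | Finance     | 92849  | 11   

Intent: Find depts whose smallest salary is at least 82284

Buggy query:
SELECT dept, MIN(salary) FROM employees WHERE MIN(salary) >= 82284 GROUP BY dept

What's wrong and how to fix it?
Bug: Aggregates like MIN are computed per group after WHERE runs

Fix: Replace WHERE with HAVING after the GROUP BY

Corrected query:
SELECT dept, MIN(salary) FROM employees GROUP BY dept HAVING MIN(salary) >= 82284

Result:
dept      | MIN(salary)
----------+------------
Finance   | 92849      
Marketing | 156893     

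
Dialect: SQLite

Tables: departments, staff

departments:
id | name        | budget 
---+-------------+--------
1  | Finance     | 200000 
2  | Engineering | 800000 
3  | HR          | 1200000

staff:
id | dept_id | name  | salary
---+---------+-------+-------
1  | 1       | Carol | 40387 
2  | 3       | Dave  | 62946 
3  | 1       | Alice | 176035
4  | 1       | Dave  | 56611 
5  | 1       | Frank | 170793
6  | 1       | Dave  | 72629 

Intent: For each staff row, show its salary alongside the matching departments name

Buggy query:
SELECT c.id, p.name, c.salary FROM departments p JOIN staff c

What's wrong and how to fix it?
Bug: JOIN with no ON clause produces a cartesian product; every staff row pairs with every departments row

Fix: Add ON c.dept_id = p.id to the JOIN

Corrected query:
SELECT c.id, p.name, c.salary FROM departments p JOIN staff c ON c.dept_id = p.id

Result:
id | name    | salary
---+---------+-------
1  | Finance | 40387 
2  | HR      | 62946 
3  | Finance | 176035
4  | Finance | 56611 
5  | Finance | 170793
6  | Finance | 72629 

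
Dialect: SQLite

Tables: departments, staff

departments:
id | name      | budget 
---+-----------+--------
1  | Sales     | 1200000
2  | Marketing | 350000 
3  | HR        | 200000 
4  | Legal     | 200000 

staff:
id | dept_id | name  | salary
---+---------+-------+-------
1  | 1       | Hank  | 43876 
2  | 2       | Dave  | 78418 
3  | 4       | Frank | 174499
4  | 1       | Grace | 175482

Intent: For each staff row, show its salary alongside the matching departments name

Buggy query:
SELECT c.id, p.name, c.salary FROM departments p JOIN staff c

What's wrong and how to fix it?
Bug: Missing join condition: each staff row is matched to all departments rows instead of just its own

Fix: Specify the join condition linking the foreign key to the parent id

Corrected query:
SELECT c.id, p.name, c.salary FROM departments p JOIN staff c ON c.dept_id = p.id

Result:
id | name      | salary
---+-----------+-------
1  | Sales     | 43876 
2  | Marketing | 78418 
3  | Legal     | 174499
4  | Sales     | 175482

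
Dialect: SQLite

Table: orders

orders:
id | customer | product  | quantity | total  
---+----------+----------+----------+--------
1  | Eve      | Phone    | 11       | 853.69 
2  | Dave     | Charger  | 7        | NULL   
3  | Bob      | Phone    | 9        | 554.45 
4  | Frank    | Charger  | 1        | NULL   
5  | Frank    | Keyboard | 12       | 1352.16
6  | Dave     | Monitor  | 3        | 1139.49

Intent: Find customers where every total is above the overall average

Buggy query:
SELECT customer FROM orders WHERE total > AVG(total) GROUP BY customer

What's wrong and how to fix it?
Bug: AVG() is an aggregate; it can't sit directly in WHERE

Fix: Compute the overall average in a scalar subquery and compare each group's MIN against it in HAVING

Corrected query:
SELECT customer FROM orders GROUP BY customer HAVING MIN(total) > (SELECT AVG(total) FROM orders)

Result:
customer
--------
Dave    
Frank   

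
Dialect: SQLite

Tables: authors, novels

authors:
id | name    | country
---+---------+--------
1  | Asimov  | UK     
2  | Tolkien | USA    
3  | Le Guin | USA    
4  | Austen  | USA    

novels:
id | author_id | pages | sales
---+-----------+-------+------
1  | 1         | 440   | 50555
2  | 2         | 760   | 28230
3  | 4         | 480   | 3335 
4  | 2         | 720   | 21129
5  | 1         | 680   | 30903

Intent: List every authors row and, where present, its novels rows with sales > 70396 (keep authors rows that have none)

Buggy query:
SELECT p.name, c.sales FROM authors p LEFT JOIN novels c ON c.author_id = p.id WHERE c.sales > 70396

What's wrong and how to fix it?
Bug: A WHERE condition on the right-hand table after LEFT JOIN drops unmatched parents

Fix: Move the right-table condition into the ON clause so unmatched parents are kept

Corrected query:
SELECT p.name, c.sales FROM authors p LEFT JOIN novels c ON c.author_id = p.id AND c.sales > 70396

Result:
name    | sales
--------+------
Asimov  | NULL 
Tolkien | NULL 
Le Guin | NULL 
Austen  | NULL 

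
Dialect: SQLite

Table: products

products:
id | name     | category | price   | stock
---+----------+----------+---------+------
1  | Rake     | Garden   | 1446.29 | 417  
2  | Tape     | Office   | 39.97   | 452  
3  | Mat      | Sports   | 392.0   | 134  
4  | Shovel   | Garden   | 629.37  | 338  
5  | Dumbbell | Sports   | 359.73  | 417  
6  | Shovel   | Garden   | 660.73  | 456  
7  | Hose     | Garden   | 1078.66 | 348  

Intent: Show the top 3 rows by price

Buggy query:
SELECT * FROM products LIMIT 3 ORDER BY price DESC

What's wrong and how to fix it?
Bug: ORDER BY cannot follow LIMIT; LIMIT is the final clause

Fix: Sort with ORDER BY, then apply LIMIT

Corrected query:
SELECT * FROM products ORDER BY price DESC LIMIT 3

Result:
id | name   | category | price   | stock
---+--------+----------+---------+------
1  | Rake   | Garden   | 1446.29 | 417  
7  | Hose   | Garden   | 1078.66 | 348  
6  | Shovel | Garden   | 660.73  | 456  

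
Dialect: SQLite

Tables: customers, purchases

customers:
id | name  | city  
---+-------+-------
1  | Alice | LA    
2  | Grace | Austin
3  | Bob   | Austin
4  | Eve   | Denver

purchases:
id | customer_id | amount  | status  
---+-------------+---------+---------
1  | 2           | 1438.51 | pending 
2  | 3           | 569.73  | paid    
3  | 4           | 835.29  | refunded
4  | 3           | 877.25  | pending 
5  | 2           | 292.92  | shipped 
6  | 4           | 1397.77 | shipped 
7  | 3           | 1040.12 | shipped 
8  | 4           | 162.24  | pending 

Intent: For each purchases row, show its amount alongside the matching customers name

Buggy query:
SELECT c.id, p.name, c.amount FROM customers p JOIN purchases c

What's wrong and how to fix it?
Bug: Missing join condition: each purchases row is matched to all customers rows instead of just its own

Fix: Specify the join condition linking the foreign key to the parent id

Corrected query:
SELECT c.id, p.name, c.amount FROM customers p JOIN purchases c ON c.customer_id = p.id

Result:
id | name  | amount 
---+-------+--------
1  | Grace | 1438.51
2  | Bob   | 569.73 
3  | Eve   | 835.29 
4  | Bob   | 877.25 
5  | Grace | 292.92 
6  | Eve   | 1397.77
7  | Bob   | 1040.12
8  | Eve   | 162.24 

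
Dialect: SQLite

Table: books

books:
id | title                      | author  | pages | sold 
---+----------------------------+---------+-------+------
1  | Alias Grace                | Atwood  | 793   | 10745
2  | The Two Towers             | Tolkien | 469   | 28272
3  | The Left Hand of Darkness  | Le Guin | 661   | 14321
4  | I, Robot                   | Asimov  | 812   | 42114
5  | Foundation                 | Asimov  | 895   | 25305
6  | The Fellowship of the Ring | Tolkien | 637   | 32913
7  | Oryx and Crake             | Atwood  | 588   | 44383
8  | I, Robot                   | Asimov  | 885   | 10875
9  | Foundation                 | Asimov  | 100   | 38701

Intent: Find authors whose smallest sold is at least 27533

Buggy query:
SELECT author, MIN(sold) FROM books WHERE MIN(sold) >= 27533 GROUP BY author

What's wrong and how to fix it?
Bug: Aggregates like MIN are computed per group after WHERE runs

Fix: Replace WHERE with HAVING after the GROUP BY

Corrected query:
SELECT author, MIN(sold) FROM books GROUP BY author HAVING MIN(sold) >= 27533

Result:
author  | MIN(sold)
--------+----------
Tolkien | 28272    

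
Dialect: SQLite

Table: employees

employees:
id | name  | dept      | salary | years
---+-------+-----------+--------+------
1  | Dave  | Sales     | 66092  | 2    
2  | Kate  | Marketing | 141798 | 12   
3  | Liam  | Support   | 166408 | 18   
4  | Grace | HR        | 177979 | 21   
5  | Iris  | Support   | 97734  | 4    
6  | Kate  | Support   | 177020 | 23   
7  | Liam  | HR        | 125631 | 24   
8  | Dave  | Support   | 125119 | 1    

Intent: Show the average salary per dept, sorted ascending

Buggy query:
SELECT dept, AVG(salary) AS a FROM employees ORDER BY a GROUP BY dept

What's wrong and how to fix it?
Bug: GROUP BY must precede ORDER BY

Fix: Reorder: SELECT … FROM … GROUP BY … ORDER BY …

Corrected query:
SELECT dept, AVG(salary) AS a FROM employees GROUP BY dept ORDER BY a

Result:
dept      | a        
----------+----------
Sales     | 66092    
Support   | 141570.25
Marketing | 141798   
HR        | 151805   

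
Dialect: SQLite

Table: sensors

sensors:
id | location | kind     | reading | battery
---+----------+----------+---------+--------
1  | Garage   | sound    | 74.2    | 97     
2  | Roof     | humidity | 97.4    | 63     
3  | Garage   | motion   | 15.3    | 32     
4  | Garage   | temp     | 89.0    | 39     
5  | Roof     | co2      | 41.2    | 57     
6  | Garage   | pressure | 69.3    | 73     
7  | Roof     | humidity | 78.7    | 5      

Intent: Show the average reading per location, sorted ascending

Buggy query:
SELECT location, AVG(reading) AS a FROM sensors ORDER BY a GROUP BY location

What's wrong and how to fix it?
Bug: ORDER BY appears before GROUP BY; SQL clause order requires GROUP BY first

Fix: Move ORDER BY to the end, after GROUP BY

Corrected query:
SELECT location, AVG(reading) AS a FROM sensors GROUP BY location ORDER BY a

Result:
location | a        
---------+----------
Garage   | 61.95    
Roof     | 72.433333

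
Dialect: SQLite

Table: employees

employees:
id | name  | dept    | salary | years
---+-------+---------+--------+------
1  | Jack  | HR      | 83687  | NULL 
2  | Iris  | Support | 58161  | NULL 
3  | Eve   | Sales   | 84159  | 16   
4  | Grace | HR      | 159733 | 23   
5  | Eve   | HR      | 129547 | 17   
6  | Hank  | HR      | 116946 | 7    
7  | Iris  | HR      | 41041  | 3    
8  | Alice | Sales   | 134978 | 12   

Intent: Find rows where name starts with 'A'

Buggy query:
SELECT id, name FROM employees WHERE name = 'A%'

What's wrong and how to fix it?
Bug: '=' compares the literal string including the % character; pattern matching needs LIKE

Fix: Use LIKE for wildcard pattern matching

Corrected query:
SELECT id, name FROM employees WHERE name LIKE 'A%'

Result:
id | name 
---+------
8  | Alice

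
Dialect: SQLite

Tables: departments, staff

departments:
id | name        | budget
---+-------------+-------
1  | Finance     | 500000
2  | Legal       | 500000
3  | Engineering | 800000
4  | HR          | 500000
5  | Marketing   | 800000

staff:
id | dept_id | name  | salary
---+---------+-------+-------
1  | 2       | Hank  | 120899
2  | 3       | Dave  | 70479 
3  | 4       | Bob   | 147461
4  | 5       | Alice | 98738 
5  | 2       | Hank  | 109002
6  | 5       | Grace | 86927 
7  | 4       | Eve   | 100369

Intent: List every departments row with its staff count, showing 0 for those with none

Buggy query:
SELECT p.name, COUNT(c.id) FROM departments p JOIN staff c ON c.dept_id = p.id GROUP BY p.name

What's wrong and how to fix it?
Bug: An inner join excludes parents with zero children

Fix: Use LEFT JOIN so parents without children still appear (COUNT(c.id) gives 0)

Corrected query:
SELECT p.name, COUNT(c.id) FROM departments p LEFT JOIN staff c ON c.dept_id = p.id GROUP BY p.name

Result:
name        | COUNT(c.id)
------------+------------
Engineering | 1          
Finance     | 0          
HR          | 2          
Legal       | 2          
Marketing   | 2          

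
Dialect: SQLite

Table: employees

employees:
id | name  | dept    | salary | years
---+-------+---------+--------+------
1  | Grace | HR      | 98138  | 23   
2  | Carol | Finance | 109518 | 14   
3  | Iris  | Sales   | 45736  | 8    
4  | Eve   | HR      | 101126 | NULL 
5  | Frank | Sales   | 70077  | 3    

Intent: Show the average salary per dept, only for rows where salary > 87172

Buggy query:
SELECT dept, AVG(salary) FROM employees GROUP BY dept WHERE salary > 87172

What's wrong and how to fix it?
Bug: Row-level WHERE must come before GROUP BY in the clause order

Fix: Move the WHERE clause before GROUP BY

Corrected query:
SELECT dept, AVG(salary) FROM employees WHERE salary > 87172 GROUP BY dept

Result:
dept    | AVG(salary)
--------+------------
Finance | 109518     
HR      | 99632      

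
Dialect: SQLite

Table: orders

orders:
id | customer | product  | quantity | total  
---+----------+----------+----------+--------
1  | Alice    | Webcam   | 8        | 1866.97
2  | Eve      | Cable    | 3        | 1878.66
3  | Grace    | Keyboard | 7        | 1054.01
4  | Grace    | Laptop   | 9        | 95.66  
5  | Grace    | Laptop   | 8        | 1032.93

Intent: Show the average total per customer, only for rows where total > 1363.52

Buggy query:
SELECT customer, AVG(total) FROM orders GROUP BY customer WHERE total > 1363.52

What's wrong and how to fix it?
Bug: Row-level WHERE must come before GROUP BY in the clause order

Fix: Place WHERE between FROM and GROUP BY

Corrected query:
SELECT customer, AVG(total) FROM orders WHERE total > 1363.52 GROUP BY customer

Result:
customer | AVG(total)
---------+-----------
Alice    | 1866.97   
Eve      | 1878.66   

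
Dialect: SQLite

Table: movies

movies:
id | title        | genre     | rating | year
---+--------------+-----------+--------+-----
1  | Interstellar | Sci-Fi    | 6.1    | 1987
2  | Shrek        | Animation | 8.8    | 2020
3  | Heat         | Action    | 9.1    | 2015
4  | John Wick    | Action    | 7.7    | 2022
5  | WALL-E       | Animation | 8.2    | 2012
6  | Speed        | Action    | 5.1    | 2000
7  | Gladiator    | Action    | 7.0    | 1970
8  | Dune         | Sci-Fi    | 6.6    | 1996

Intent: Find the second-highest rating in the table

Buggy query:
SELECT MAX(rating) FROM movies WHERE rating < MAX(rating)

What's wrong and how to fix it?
Bug: The inner MAX is an aggregate inside WHERE, which is not allowed

Fix: Put the inner MAX in a scalar subquery

Corrected query:
SELECT MAX(rating) FROM movies WHERE rating < (SELECT MAX(rating) FROM movies)

Result:
MAX(rating)
-----------
8.8        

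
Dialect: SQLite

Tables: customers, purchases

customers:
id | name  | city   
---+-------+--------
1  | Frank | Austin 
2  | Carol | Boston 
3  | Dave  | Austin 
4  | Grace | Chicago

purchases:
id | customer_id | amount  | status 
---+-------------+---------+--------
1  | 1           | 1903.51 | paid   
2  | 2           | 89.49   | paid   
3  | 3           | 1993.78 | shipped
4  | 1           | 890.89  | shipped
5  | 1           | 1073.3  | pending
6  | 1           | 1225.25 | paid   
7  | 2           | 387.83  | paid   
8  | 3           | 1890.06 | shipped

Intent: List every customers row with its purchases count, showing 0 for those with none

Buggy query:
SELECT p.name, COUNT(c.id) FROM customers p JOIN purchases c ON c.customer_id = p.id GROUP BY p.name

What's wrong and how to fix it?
Bug: An inner join excludes parents with zero children

Fix: Use LEFT JOIN so parents without children still appear (COUNT(c.id) gives 0)

Corrected query:
SELECT p.name, COUNT(c.id) FROM customers p LEFT JOIN purchases c ON c.customer_id = p.id GROUP BY p.name

Result:
name  | COUNT(c.id)
------+------------
Carol | 2          
Dave  | 2          
Frank | 4          
Grace | 0          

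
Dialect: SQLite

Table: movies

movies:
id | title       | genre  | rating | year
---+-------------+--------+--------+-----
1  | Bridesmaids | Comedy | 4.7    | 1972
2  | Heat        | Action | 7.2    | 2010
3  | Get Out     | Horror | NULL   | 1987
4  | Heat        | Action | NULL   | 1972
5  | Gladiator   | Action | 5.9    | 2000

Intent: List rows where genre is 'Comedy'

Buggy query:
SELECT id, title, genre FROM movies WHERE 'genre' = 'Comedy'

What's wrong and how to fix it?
Bug: Single quotes denote string literals in SQL; the column name is being compared as a constant string

Fix: Reference the column as genre without single quotes

Corrected query:
SELECT id, title, genre FROM movies WHERE genre = 'Comedy'

Result:
id | title       | genre 
---+-------------+-------
1  | Bridesmaids | Comedy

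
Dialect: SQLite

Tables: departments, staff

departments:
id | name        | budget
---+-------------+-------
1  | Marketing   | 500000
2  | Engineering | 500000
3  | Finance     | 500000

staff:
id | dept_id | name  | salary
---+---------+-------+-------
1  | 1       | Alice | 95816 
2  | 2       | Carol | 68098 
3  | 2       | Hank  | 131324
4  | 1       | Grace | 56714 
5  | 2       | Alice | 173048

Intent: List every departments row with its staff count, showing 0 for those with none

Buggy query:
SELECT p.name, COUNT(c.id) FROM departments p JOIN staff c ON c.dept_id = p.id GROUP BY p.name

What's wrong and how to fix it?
Bug: INNER JOIN drops departments rows that have no matching staff rows

Fix: Switch to LEFT JOIN to retain unmatched parent rows

Corrected query:
SELECT p.name, COUNT(c.id) FROM departments p LEFT JOIN staff c ON c.dept_id = p.id GROUP BY p.name

Result:
name        | COUNT(c.id)
------------+------------
Engineering | 3          
Finance     | 0          
Marketing   | 2          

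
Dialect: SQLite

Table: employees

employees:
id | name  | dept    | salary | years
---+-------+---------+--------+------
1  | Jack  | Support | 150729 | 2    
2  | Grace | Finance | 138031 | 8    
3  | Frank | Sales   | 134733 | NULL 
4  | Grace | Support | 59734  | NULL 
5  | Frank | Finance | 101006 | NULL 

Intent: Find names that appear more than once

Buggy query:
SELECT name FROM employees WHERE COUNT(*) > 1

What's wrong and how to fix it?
Bug: COUNT(*) is an aggregate and cannot be used in WHERE

Fix: GROUP BY name, then filter groups with HAVING COUNT(*) > 1

Corrected query:
SELECT name FROM employees GROUP BY name HAVING COUNT(*) > 1

Result:
name 
-----
Frank
Grace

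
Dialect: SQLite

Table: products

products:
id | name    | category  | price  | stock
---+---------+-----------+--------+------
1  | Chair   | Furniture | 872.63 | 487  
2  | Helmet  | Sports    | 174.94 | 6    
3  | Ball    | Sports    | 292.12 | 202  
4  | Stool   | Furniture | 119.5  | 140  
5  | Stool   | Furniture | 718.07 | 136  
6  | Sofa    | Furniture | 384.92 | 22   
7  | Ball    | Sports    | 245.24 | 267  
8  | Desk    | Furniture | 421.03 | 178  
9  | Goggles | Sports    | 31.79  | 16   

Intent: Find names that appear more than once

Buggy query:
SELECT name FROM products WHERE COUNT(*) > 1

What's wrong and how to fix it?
Bug: COUNT(*) is an aggregate and cannot be used in WHERE

Fix: Group first, then use HAVING for the count condition

Corrected query:
SELECT name FROM products GROUP BY name HAVING COUNT(*) > 1

Result:
name 
-----
Ball 
Stool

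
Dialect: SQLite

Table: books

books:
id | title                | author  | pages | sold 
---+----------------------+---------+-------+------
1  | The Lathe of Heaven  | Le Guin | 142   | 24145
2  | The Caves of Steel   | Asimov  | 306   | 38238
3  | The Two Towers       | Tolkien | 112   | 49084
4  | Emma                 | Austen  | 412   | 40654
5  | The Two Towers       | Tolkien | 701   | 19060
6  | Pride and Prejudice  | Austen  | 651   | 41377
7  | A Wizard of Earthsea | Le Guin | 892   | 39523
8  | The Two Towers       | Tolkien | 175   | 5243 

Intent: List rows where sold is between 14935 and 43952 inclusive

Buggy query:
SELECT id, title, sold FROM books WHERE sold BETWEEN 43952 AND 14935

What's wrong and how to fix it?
Bug: BETWEEN expects the lower bound first; with 43952 AND 14935 the range is empty

Fix: Swap the bounds so the smaller value comes first

Corrected query:
SELECT id, title, sold FROM books WHERE sold BETWEEN 14935 AND 43952

Result:
id | title                | sold 
---+----------------------+------
1  | The Lathe of Heaven  | 24145
2  | The Caves of Steel   | 38238
4  | Emma                 | 40654
5  | The Two Towers       | 19060
6  | Pride and Prejudice  | 41377
7  | A Wizard of Earthsea | 39523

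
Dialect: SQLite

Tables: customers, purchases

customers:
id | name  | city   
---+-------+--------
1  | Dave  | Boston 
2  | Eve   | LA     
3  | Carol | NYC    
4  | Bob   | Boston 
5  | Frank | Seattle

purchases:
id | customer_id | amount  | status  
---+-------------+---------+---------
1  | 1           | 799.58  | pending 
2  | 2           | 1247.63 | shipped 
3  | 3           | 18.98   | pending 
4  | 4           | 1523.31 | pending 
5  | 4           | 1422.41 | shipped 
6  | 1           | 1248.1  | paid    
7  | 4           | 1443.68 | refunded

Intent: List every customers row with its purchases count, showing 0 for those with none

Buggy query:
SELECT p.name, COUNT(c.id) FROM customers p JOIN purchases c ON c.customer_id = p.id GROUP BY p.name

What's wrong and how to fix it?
Bug: An inner join excludes parents with zero children

Fix: Switch to LEFT JOIN to retain unmatched parent rows

Corrected query:
SELECT p.name, COUNT(c.id) FROM customers p LEFT JOIN purchases c ON c.customer_id = p.id GROUP BY p.name

Result:
name  | COUNT(c.id)
------+------------
Bob   | 3          
Carol | 1          
Dave  | 2          
Eve   | 1          
Frank | 0          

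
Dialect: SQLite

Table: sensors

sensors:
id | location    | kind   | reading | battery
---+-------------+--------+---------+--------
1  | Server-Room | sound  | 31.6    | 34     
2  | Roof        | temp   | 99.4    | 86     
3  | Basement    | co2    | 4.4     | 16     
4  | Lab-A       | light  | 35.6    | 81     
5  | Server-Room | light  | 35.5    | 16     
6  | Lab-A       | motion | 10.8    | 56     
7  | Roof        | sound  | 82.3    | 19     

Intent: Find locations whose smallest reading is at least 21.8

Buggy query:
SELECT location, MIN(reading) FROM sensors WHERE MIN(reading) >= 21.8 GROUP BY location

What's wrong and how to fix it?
Bug: MIN() in WHERE is a misuse of aggregate

Fix: Replace WHERE with HAVING after the GROUP BY

Corrected query:
SELECT location, MIN(reading) FROM sensors GROUP BY location HAVING MIN(reading) >= 21.8

Result:
location    | MIN(reading)
------------+-------------
Roof        | 82.3        
Server-Room | 31.6        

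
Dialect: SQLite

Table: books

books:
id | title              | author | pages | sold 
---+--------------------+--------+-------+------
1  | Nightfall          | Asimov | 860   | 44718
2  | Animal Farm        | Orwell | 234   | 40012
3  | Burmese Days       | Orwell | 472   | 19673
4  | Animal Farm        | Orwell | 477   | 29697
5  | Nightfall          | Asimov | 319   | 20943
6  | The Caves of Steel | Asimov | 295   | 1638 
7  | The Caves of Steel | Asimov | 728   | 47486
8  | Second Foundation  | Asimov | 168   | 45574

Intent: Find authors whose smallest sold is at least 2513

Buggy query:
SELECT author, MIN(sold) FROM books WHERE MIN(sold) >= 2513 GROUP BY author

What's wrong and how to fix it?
Bug: MIN() in WHERE is a misuse of aggregate

Fix: Replace WHERE with HAVING after the GROUP BY

Corrected query:
SELECT author, MIN(sold) FROM books GROUP BY author HAVING MIN(sold) >= 2513

Result:
author | MIN(sold)
-------+----------
Orwell | 19673    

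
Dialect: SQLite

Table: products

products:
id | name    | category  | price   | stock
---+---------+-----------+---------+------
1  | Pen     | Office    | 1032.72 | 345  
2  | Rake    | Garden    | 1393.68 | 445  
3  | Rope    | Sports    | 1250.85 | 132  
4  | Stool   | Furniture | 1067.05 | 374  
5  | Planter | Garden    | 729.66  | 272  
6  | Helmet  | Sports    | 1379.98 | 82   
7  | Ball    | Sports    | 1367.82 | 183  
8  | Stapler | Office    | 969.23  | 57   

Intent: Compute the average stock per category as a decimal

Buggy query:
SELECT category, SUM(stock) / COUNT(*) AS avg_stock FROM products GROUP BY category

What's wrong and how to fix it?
Bug: Both operands are integers, so '/' performs integer division and truncates

Fix: Multiply by 1.0 (or CAST to REAL) to force floating-point division

Corrected query:
SELECT category, SUM(stock) * 1.0 / COUNT(*) AS avg_stock FROM products GROUP BY category

Result:
category  | avg_stock 
----------+-----------
Furniture | 374       
Garden    | 358.5     
Office    | 201       
Sports    | 132.333333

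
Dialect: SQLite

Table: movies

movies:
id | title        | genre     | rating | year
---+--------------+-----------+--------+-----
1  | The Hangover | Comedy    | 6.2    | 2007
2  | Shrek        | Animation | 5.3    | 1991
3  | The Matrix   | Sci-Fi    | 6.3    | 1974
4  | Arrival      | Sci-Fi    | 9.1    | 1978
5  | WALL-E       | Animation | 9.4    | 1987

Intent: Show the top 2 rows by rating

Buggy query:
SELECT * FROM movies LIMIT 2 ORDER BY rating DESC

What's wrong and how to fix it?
Bug: LIMIT must come after ORDER BY

Fix: Swap the clauses: ORDER BY first, then LIMIT

Corrected query:
SELECT * FROM movies ORDER BY rating DESC LIMIT 2

Result:
id | title   | genre     | rating | year
---+---------+-----------+--------+-----
5  | WALL-E  | Animation | 9.4    | 1987
4  | Arrival | Sci-Fi    | 9.1    | 1978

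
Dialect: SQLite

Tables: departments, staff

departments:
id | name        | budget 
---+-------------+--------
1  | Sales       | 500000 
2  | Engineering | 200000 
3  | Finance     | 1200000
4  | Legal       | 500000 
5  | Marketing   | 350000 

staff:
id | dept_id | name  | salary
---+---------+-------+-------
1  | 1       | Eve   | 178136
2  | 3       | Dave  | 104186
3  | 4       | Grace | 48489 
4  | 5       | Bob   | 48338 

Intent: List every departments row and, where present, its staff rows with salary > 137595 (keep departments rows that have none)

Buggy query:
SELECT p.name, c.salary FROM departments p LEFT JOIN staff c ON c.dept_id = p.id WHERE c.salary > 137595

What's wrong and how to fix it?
Bug: Filtering c.salary in WHERE discards the NULL rows produced by LEFT JOIN, turning it into an inner join

Fix: Move the right-table condition into the ON clause so unmatched parents are kept

Corrected query:
SELECT p.name, c.salary FROM departments p LEFT JOIN staff c ON c.dept_id = p.id AND c.salary > 137595

Result:
name        | salary
------------+-------
Sales       | 178136
Engineering | NULL  
Finance     | NULL  
Legal       | NULL  
Marketing   | NULL  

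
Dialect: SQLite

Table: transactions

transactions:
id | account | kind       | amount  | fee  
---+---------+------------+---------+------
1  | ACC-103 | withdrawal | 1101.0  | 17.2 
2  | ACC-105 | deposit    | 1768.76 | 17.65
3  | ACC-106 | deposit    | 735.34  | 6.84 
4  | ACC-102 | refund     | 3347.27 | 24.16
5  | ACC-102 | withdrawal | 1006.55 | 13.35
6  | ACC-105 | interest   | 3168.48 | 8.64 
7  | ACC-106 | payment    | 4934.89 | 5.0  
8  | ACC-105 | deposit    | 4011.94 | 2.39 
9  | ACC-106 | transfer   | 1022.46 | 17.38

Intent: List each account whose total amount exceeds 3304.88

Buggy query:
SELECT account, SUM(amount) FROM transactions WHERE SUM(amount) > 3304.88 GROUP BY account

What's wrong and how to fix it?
Bug: WHERE runs before GROUP BY, so aggregates aren't available there

Fix: Move the aggregate condition to a HAVING clause

Corrected query:
SELECT account, SUM(amount) FROM transactions GROUP BY account HAVING SUM(amount) > 3304.88

Result:
account | SUM(amount)
--------+------------
ACC-102 | 4353.82    
ACC-105 | 8949.18    
ACC-106 | 6692.69    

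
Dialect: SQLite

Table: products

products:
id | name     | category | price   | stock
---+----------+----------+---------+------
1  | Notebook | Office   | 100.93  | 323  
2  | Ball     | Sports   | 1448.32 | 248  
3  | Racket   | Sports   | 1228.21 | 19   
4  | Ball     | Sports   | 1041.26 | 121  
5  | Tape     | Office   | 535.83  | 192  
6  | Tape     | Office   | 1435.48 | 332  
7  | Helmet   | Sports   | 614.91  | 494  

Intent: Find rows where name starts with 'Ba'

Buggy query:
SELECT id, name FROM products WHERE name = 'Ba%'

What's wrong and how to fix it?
Bug: Wildcards only work with LIKE; '=' treats '%' as a literal character

Fix: Replace '=' with LIKE so 'Ba%' is treated as a pattern

Corrected query:
SELECT id, name FROM products WHERE name LIKE 'Ba%'

Result:
id | name
---+-----
2  | Ball
4  | Ball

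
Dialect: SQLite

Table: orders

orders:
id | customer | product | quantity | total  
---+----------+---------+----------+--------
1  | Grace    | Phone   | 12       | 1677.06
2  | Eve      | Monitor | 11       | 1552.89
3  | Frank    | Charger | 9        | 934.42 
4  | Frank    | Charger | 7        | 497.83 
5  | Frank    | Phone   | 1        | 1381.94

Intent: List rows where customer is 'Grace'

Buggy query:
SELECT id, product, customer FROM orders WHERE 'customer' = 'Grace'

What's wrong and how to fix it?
Bug: 'customer' in single quotes is a string literal, not the column; the comparison is literal-vs-literal and never true

Fix: Remove the quotes around the column name (or use double quotes for an identifier)

Corrected query:
SELECT id, product, customer FROM orders WHERE customer = 'Grace'

Result:
id | product | customer
---+---------+---------
1  | Phone   | Grace   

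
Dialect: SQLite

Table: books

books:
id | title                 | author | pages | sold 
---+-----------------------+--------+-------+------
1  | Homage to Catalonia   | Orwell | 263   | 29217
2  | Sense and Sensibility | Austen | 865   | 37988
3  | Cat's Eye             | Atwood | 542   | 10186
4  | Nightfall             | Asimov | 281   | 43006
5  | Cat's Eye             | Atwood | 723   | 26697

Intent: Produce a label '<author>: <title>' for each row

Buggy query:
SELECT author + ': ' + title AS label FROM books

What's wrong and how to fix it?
Bug: SQLite uses || for string concatenation; + coerces text to numbers (yielding 0)

Fix: Replace + with || to concatenate text

Corrected query:
SELECT author || ': ' || title AS label FROM books

Result:
label                        
-----------------------------
Orwell: Homage to Catalonia  
Austen: Sense and Sensibility
Atwood: Cat's Eye            
Asimov: Nightfall            
Atwood: Cat's Eye            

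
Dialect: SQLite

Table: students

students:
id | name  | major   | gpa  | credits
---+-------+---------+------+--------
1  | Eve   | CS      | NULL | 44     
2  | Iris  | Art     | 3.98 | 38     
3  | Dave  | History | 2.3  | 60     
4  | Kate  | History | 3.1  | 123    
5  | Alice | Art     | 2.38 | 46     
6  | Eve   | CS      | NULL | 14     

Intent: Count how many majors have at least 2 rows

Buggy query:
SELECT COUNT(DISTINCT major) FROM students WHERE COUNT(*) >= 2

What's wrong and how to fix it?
Bug: COUNT(*) cannot appear in WHERE; the per-group count doesn't exist yet

Fix: Use a subquery that GROUPs and filters with HAVING, then count its rows

Corrected query:
SELECT COUNT(*) FROM (SELECT major FROM students GROUP BY major HAVING COUNT(*) >= 2)

Result:
COUNT(*)
--------
3       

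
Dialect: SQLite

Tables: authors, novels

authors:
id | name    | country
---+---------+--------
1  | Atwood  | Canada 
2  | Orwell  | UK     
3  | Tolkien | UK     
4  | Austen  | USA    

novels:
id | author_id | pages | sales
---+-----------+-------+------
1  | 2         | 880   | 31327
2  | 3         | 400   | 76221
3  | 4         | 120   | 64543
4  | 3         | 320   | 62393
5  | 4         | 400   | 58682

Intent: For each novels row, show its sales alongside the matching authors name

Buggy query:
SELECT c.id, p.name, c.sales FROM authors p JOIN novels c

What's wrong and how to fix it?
Bug: JOIN with no ON clause produces a cartesian product; every novels row pairs with every authors row

Fix: Specify the join condition linking the foreign key to the parent id

Corrected query:
SELECT c.id, p.name, c.sales FROM authors p JOIN novels c ON c.author_id = p.id

Result:
id | name    | sales
---+---------+------
1  | Orwell  | 31327
2  | Tolkien | 76221
3  | Austen  | 64543
4  | Tolkien | 62393
5  | Austen  | 58682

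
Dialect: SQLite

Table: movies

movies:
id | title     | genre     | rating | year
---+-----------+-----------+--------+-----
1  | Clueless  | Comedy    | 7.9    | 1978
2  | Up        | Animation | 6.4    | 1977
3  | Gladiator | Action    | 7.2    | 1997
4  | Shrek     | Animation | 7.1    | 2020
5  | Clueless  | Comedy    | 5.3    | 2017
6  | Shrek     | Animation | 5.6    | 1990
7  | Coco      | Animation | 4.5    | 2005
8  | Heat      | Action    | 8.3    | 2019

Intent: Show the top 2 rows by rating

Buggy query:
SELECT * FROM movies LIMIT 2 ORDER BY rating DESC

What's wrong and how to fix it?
Bug: LIMIT must come after ORDER BY

Fix: Sort with ORDER BY, then apply LIMIT

Corrected query:
SELECT * FROM movies ORDER BY rating DESC LIMIT 2

Result:
id | title    | genre  | rating | year
---+----------+--------+--------+-----
8  | Heat     | Action | 8.3    | 2019
1  | Clueless | Comedy | 7.9    | 1978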